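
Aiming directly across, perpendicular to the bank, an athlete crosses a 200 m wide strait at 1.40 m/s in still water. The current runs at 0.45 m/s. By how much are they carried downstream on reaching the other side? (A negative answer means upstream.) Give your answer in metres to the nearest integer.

Perpendicular speed = 1.400 m/s; crossing time = 200 / 1.400 = 142.857 s.
Net downstream speed = 0.450 m/s.
Drift = 0.450 × 142.857 = 64.286 m (downstream).

64 m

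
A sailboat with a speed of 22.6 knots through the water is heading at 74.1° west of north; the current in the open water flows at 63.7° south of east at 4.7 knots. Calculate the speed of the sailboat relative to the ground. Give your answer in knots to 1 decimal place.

Taking east as x and north as y: velocity relative to the water = (-21.735, 6.191) knots; the water relative to ground = (2.082, -4.213) knots.
Velocity relative to ground = (-21.735, 6.191) + (2.082, -4.213) = (-19.653, 1.978) knots.
Speed = |(-19.653, 1.978)| = 19.752 knots.

19.8 knots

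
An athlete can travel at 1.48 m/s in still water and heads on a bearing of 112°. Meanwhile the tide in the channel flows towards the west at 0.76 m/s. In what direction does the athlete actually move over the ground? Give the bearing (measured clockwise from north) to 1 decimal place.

Taking east as x and north as y: velocity relative to the water = (1.372, -0.554) m/s; the water relative to ground = (-0.760, 0.000) m/s.
Velocity relative to ground = (1.372, -0.554) + (-0.760, 0.000) = (0.612, -0.554) m/s.
Bearing = atan2(0.61, -0.55) = 132.16° clockwise from north.

132.2°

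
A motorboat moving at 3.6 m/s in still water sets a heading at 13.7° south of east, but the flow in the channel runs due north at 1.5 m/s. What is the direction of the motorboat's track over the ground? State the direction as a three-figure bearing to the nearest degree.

Taking east as x and north as y: velocity relative to the water = (3.498, -0.853) m/s; the water relative to ground = (0.000, 1.500) m/s.
Velocity relative to ground = (3.498, -0.853) + (0.000, 1.500) = (3.498, 0.647) m/s.
Bearing = atan2(3.50, 0.65) = 79.51° clockwise from north.

080°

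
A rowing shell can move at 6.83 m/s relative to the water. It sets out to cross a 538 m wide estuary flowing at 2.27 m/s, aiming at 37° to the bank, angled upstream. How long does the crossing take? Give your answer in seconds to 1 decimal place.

The component of the rowing shell's velocity perpendicular to the bank is 6.83 × sin 37° = 4.110 m/s.
Only the cross-stream component determines the crossing time; the current contributes nothing perpendicular to the bank.
Time = 538 / 4.110 = 130.888 s.

130.9 s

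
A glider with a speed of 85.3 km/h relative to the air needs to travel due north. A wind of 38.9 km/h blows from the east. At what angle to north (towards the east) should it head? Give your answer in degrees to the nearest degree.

The wind pushes perpendicular to the desired track; the heading must have a component into the wind equal to 38.9 km/h: 85.3 sin θ = 38.9.
sin θ = 0.4560, so θ = 27.132°.

27°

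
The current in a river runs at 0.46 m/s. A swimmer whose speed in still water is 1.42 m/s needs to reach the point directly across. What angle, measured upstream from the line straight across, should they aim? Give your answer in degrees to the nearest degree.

19°

To cancel the current, the upstream component of the swimmer's velocity must equal the flow: 1.42 sin θ = 0.46.
sin θ = 0.46 / 1.42 = 0.3239.
θ = arcsin(0.3239) = 18.902°.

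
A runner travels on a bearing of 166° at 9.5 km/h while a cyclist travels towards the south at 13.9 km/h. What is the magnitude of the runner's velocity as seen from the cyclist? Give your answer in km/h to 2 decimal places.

5.22 km/h

Taking east as x and north as y: runner velocity = (2.298, -9.218) km/h; cyclist velocity = (0.000, -13.900) km/h.
Velocity of runner relative to cyclist = (2.298, -9.218) − (0.000, -13.900) = (2.298, 4.682) km/h.
Magnitude = |(2.298, 4.682)| = 5.216 km/h.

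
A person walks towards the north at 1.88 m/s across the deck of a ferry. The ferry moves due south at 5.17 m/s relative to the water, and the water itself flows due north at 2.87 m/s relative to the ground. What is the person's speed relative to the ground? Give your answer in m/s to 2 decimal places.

In east/north components (m/s): person relative to ferry = (0.000, 1.880); ferry relative to water = (0.000, -5.170); water relative to ground = (0.000, 2.870).
Sum = (0.000, -0.420) m/s.
Speed = |(0.000, -0.420)| = 0.420 m/s.

0.42 m/s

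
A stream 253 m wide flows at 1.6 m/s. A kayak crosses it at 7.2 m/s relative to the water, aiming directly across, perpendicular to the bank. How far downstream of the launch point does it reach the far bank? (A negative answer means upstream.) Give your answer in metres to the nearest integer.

56 m

Perpendicular speed = 7.200 m/s; crossing time = 253 / 7.200 = 35.139 s.
Net downstream speed = 1.600 m/s.
Drift = 1.600 × 35.139 = 56.222 m (downstream).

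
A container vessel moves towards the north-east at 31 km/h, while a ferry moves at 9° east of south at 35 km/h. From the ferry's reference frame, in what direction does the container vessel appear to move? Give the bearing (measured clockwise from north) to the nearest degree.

016°

Taking east as x and north as y: container vessel velocity = (21.920, 21.920) km/h; ferry velocity = (5.475, -34.569) km/h.
Velocity of container vessel relative to ferry = (21.920, 21.920) − (5.475, -34.569) = (16.445, 56.489) km/h.
Bearing = atan2(16.45, 56.49) = 16.23° clockwise from north.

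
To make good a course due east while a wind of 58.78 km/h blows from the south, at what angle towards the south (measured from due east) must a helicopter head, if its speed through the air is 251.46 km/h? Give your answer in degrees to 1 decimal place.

The wind pushes perpendicular to the desired track; the heading must have a component into the wind equal to 58.78 km/h: 251.46 sin θ = 58.78.
sin θ = 0.2338, so θ = 13.518°.

13.5°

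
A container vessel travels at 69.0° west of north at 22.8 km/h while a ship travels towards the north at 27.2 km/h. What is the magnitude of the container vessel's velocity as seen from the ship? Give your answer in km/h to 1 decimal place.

28.6 km/h

Taking east as x and north as y: container vessel velocity = (-21.286, 8.171) km/h; ship velocity = (0.000, 27.200) km/h.
Velocity of container vessel relative to ship = (-21.286, 8.171) − (0.000, 27.200) = (-21.286, -19.029) km/h.
Magnitude = |(-21.286, -19.029)| = 28.552 km/h.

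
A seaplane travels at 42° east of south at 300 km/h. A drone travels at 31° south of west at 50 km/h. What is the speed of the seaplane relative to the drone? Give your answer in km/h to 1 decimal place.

Taking east as x and north as y: seaplane velocity = (200.739, -222.943) km/h; drone velocity = (-42.858, -25.752) km/h.
Velocity of seaplane relative to drone = (200.739, -222.943) − (-42.858, -25.752) = (243.598, -197.192) km/h.
Magnitude = |(243.598, -197.192)| = 313.408 km/h.

313.4 km/h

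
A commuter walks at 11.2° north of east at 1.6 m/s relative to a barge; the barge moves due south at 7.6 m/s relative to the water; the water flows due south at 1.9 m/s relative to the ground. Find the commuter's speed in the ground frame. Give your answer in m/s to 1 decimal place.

9.3 m/s

In east/north components (m/s): commuter relative to barge = (1.570, 0.311); barge relative to water = (0.000, -7.600); water relative to ground = (0.000, -1.900).
Sum = (1.570, -9.189) m/s.
Speed = |(1.570, -9.189)| = 9.322 m/s.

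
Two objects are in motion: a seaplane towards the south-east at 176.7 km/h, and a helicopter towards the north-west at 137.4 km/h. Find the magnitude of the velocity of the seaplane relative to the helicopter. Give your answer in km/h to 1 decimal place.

314.1 km/h

Taking east as x and north as y: seaplane velocity = (124.946, -124.946) km/h; helicopter velocity = (-97.156, 97.156) km/h.
Velocity of seaplane relative to helicopter = (124.946, -124.946) − (-97.156, 97.156) = (222.102, -222.102) km/h.
Magnitude = |(222.102, -222.102)| = 314.100 km/h.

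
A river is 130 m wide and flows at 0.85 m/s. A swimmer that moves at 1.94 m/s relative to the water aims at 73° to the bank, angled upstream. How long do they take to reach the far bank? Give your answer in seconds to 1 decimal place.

The component of the swimmer's velocity perpendicular to the bank is 1.94 × sin 73° = 1.855 m/s.
The current is parallel to the bank, so it does not affect the crossing time.
Time = 130 / 1.855 = 70.072 s.

70.1 s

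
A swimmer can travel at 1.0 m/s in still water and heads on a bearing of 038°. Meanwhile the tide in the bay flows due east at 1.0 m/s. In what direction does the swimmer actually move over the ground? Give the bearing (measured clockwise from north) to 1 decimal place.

064.0°

Taking east as x and north as y: velocity relative to the water = (0.616, 0.788) m/s; the water relative to ground = (1.000, 0.000) m/s.
Velocity relative to ground = (0.616, 0.788) + (1.000, 0.000) = (1.616, 0.788) m/s.
Bearing = atan2(1.62, 0.79) = 64.00° clockwise from north.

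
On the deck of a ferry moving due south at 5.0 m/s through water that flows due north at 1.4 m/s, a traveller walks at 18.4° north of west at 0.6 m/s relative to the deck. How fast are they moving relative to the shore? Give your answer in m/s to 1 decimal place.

3.5 m/s

In east/north components (m/s): traveller relative to ferry = (-0.569, 0.189); ferry relative to water = (0.000, -5.000); water relative to ground = (0.000, 1.400).
Sum = (-0.569, -3.411) m/s.
Speed = |(-0.569, -3.411)| = 3.458 m/s.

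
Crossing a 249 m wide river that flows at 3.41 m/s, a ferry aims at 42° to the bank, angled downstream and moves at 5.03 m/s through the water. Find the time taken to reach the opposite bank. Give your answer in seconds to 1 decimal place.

74.0 s

The component of the ferry's velocity perpendicular to the bank is 5.03 × sin 42° = 3.366 m/s.
The flow acts along the bank and has no component across it.
Time = 249 / 3.366 = 73.981 s.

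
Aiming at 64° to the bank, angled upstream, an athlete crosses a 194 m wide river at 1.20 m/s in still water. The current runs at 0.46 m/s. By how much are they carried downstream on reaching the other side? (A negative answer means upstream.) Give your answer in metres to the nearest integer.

-12 m

Perpendicular speed = 1.079 m/s; crossing time = 194 / 1.079 = 179.871 s.
Net downstream speed = -0.066 m/s.
Drift = -0.066 × 179.871 = -11.880 m (upstream).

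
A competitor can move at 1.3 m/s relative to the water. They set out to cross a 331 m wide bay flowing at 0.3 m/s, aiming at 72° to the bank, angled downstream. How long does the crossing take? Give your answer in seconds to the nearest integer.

268 s

The component of the competitor's velocity perpendicular to the bank is 1.3 × sin 72° = 1.236 m/s.
Only the cross-stream component determines the crossing time; the current contributes nothing perpendicular to the bank.
Time = 331 / 1.236 = 267.718 s.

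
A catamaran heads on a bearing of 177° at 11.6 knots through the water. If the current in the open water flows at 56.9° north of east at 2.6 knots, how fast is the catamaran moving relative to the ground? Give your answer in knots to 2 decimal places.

9.62 knots

Taking east as x and north as y: velocity relative to the water = (0.607, -11.584) knots; the water relative to ground = (1.420, 2.178) knots.
Velocity relative to ground = (0.607, -11.584) + (1.420, 2.178) = (2.027, -9.406) knots.
Speed = |(2.027, -9.406)| = 9.622 knots.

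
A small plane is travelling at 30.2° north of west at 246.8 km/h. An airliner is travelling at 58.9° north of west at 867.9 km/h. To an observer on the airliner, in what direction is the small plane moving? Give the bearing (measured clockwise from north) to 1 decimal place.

159.2°

Taking east as x and north as y: small plane velocity = (-213.303, 124.145) km/h; airliner velocity = (-448.299, 743.154) km/h.
Velocity of small plane relative to airliner = (-213.303, 124.145) − (-448.299, 743.154) = (234.996, -619.009) km/h.
Bearing = atan2(235.00, -619.01) = 159.21° clockwise from north.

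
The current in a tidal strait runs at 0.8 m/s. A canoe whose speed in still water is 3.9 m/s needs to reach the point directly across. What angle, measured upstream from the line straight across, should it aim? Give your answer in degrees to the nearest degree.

To cancel the current, the upstream component of the canoe's velocity must equal the flow: 3.9 sin θ = 0.8.
sin θ = 0.8 / 3.9 = 0.2051.
θ = arcsin(0.2051) = 11.837°.

12°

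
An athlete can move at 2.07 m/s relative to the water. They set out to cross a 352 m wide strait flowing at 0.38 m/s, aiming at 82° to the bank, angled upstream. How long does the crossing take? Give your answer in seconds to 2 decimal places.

171.72 s

The component of the athlete's velocity perpendicular to the bank is 2.07 × sin 82° = 2.050 m/s.
Only the cross-stream component determines the crossing time; the current contributes nothing perpendicular to the bank.
Time = 352 / 2.050 = 171.719 s.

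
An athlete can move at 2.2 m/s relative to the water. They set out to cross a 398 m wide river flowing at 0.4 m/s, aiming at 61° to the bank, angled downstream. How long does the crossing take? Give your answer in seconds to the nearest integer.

The component of the athlete's velocity perpendicular to the bank is 2.2 × sin 61° = 1.924 m/s.
The current is parallel to the bank, so it does not affect the crossing time.
Time = 398 / 1.924 = 206.843 s.

207 s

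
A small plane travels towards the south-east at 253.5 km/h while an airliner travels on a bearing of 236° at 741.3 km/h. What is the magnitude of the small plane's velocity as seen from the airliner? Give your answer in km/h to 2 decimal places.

827.95 km/h

Taking east as x and north as y: small plane velocity = (179.252, -179.252) km/h; airliner velocity = (-614.566, -414.530) km/h.
Velocity of small plane relative to airliner = (179.252, -179.252) − (-614.566, -414.530) = (793.817, 235.278) km/h.
Magnitude = |(793.817, 235.278)| = 827.950 km/h.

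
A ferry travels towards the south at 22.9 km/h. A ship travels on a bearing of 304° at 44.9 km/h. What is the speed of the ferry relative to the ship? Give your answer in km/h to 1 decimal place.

Taking east as x and north as y: ferry velocity = (0.000, -22.900) km/h; ship velocity = (-37.224, 25.108) km/h.
Velocity of ferry relative to ship = (0.000, -22.900) − (-37.224, 25.108) = (37.224, -48.008) km/h.
Magnitude = |(37.224, -48.008)| = 60.748 km/h.

60.7 km/h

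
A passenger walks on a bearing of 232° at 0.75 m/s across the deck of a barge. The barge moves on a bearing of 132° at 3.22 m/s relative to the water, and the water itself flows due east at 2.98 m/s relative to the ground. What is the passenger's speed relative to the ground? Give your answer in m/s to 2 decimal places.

5.45 m/s

In east/north components (m/s): passenger relative to barge = (-0.591, -0.462); barge relative to water = (2.393, -2.155); water relative to ground = (2.980, 0.000).
Sum = (4.782, -2.616) m/s.
Speed = |(4.782, -2.616)| = 5.451 m/s.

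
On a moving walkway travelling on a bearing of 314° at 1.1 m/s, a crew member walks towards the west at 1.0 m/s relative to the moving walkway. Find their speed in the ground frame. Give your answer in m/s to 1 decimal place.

1.9 m/s

Taking east as x and north as y: moving walkway velocity = (-0.791, 0.764) m/s; crew member velocity relative to moving walkway = (-1.000, 0.000) m/s.
Velocity relative to ground = (-0.791, 0.764) + (-1.000, 0.000) = (-1.791, 0.764) m/s.
Speed = |(-1.791, 0.764)| = 1.947 m/s.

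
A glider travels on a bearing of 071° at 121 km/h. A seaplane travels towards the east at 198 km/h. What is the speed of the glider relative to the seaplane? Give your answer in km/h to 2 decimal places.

Taking east as x and north as y: glider velocity = (114.408, 39.394) km/h; seaplane velocity = (198.000, 0.000) km/h.
Velocity of glider relative to seaplane = (114.408, 39.394) − (198.000, 0.000) = (-83.592, 39.394) km/h.
Magnitude = |(-83.592, 39.394)| = 92.410 km/h.

92.41 km/h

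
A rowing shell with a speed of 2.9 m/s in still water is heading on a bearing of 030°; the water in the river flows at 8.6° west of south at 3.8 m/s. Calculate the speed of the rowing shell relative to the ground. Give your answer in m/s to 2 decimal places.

1.53 m/s

Taking east as x and north as y: velocity relative to the water = (1.450, 2.511) m/s; the water relative to ground = (-0.568, -3.757) m/s.
Velocity relative to ground = (1.450, 2.511) + (-0.568, -3.757) = (0.882, -1.246) m/s.
Speed = |(0.882, -1.246)| = 1.526 m/s.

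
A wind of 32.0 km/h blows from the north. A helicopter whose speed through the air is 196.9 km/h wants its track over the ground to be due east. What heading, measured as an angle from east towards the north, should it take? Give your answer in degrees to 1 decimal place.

9.4°

The wind pushes perpendicular to the desired track; the heading must have a component into the wind equal to 32.0 km/h: 196.9 sin θ = 32.0.
sin θ = 0.1625, so θ = 9.353°.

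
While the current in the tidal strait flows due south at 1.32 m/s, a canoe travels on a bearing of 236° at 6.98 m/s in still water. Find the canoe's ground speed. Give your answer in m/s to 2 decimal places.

7.80 m/s

Taking east as x and north as y: velocity relative to the water = (-5.787, -3.903) m/s; the water relative to ground = (0.000, -1.320) m/s.
Velocity relative to ground = (-5.787, -3.903) + (0.000, -1.320) = (-5.787, -5.223) m/s.
Speed = |(-5.787, -5.223)| = 7.795 m/s.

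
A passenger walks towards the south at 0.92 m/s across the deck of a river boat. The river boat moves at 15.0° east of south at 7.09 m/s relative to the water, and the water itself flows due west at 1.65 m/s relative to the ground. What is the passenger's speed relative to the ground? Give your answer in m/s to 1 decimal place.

In east/north components (m/s): passenger relative to river boat = (0.000, -0.920); river boat relative to water = (1.835, -6.848); water relative to ground = (-1.650, 0.000).
Sum = (0.185, -7.768) m/s.
Speed = |(0.185, -7.768)| = 7.771 m/s.

7.8 m/s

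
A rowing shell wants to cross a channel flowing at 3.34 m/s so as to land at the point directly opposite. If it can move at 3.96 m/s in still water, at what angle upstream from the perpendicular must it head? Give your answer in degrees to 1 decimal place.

57.5°

To cancel the current, the upstream component of the rowing shell's velocity must equal the flow: 3.96 sin θ = 3.34.
sin θ = 3.34 / 3.96 = 0.8434.
θ = arcsin(0.8434) = 57.505°.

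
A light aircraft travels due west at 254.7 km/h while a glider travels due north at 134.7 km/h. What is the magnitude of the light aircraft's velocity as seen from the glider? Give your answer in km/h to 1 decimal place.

288.1 km/h

Taking east as x and north as y: light aircraft velocity = (-254.700, 0.000) km/h; glider velocity = (0.000, 134.700) km/h.
Velocity of light aircraft relative to glider = (-254.700, 0.000) − (0.000, 134.700) = (-254.700, -134.700) km/h.
Magnitude = |(-254.700, -134.700)| = 288.125 km/h.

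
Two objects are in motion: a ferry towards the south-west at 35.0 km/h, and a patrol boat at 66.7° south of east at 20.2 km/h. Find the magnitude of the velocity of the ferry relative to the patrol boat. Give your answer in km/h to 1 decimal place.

Taking east as x and north as y: ferry velocity = (-24.749, -24.749) km/h; patrol boat velocity = (7.990, -18.553) km/h.
Velocity of ferry relative to patrol boat = (-24.749, -24.749) − (7.990, -18.553) = (-32.739, -6.196) km/h.
Magnitude = |(-32.739, -6.196)| = 33.320 km/h.

33.3 km/h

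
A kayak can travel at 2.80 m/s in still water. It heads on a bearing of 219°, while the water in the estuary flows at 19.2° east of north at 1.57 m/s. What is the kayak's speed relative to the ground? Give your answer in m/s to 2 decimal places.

1.43 m/s

Taking east as x and north as y: velocity relative to the water = (-1.762, -2.176) m/s; the water relative to ground = (0.516, 1.483) m/s.
Velocity relative to ground = (-1.762, -2.176) + (0.516, 1.483) = (-1.246, -0.693) m/s.
Speed = |(-1.246, -0.693)| = 1.426 m/s.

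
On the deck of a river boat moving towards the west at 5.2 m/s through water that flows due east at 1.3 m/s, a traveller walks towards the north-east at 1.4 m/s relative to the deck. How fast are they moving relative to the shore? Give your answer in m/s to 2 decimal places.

3.07 m/s

In east/north components (m/s): traveller relative to river boat = (0.990, 0.990); river boat relative to water = (-5.200, 0.000); water relative to ground = (1.300, 0.000).
Sum = (-2.910, 0.990) m/s.
Speed = |(-2.910, 0.990)| = 3.074 m/s.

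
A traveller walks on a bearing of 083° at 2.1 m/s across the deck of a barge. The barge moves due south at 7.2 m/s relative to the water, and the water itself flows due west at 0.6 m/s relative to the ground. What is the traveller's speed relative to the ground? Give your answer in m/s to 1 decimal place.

7.1 m/s

In east/north components (m/s): traveller relative to barge = (2.084, 0.256); barge relative to water = (0.000, -7.200); water relative to ground = (-0.600, 0.000).
Sum = (1.484, -6.944) m/s.
Speed = |(1.484, -6.944)| = 7.101 m/s.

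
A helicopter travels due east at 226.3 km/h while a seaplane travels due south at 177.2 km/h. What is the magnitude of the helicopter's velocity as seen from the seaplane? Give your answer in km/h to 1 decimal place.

287.4 km/h

Taking east as x and north as y: helicopter velocity = (226.300, 0.000) km/h; seaplane velocity = (0.000, -177.200) km/h.
Velocity of helicopter relative to seaplane = (226.300, 0.000) − (0.000, -177.200) = (226.300, 177.200) km/h.
Magnitude = |(226.300, 177.200)| = 287.422 km/h.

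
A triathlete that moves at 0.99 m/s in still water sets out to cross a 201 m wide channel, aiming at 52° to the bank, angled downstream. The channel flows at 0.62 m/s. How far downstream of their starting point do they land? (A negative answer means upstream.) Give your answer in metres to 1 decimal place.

316.8 m

Perpendicular speed = 0.780 m/s; crossing time = 201 / 0.780 = 257.649 s.
Net downstream speed = 1.230 m/s.
Drift = 1.230 × 257.649 = 316.781 m (downstream).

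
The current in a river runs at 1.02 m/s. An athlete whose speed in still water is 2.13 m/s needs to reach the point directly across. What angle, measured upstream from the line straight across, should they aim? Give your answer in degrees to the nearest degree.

To cancel the current, the upstream component of the athlete's velocity must equal the flow: 2.13 sin θ = 1.02.
sin θ = 1.02 / 2.13 = 0.4789.
θ = arcsin(0.4789) = 28.612°.

29°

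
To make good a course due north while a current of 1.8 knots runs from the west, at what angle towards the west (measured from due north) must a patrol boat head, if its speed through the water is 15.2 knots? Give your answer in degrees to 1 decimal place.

The current pushes perpendicular to the desired track; the heading must have a component into the current equal to 1.8 knots: 15.2 sin θ = 1.8.
sin θ = 0.1184, so θ = 6.801°.

6.8°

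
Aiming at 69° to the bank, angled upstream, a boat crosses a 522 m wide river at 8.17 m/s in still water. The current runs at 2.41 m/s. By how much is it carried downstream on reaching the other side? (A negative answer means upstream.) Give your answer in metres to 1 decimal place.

Perpendicular speed = 7.627 m/s; crossing time = 522 / 7.627 = 68.438 s.
Net downstream speed = -0.518 m/s.
Drift = -0.518 × 68.438 = -35.442 m (upstream).

-35.4 m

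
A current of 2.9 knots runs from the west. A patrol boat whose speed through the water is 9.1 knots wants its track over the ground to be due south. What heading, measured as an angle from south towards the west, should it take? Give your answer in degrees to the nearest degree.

The current pushes perpendicular to the desired track; the heading must have a component into the current equal to 2.9 knots: 9.1 sin θ = 2.9.
sin θ = 0.3187, so θ = 18.583°.

19°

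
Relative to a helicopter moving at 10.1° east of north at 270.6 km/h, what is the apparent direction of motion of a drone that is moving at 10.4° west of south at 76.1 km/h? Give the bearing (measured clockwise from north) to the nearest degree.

190°

Taking east as x and north as y: drone velocity = (-13.738, -74.850) km/h; helicopter velocity = (47.454, 266.407) km/h.
Velocity of drone relative to helicopter = (-13.738, -74.850) − (47.454, 266.407) = (-61.192, -341.256) km/h.
Bearing = atan2(-61.19, -341.26) = 190.17° clockwise from north.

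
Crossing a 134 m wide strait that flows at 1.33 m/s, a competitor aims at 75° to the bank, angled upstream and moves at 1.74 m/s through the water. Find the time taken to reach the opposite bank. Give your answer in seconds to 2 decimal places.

The component of the competitor's velocity perpendicular to the bank is 1.74 × sin 75° = 1.681 m/s.
The flow acts along the bank and has no component across it.
Time = 134 / 1.681 = 79.728 s.

79.73 s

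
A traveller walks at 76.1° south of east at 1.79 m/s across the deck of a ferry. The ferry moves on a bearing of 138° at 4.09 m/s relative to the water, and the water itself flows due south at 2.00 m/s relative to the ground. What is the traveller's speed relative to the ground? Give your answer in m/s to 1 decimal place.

7.5 m/s

In east/north components (m/s): traveller relative to ferry = (0.430, -1.738); ferry relative to water = (2.737, -3.039); water relative to ground = (0.000, -2.000).
Sum = (3.167, -6.777) m/s.
Speed = |(3.167, -6.777)| = 7.480 m/s.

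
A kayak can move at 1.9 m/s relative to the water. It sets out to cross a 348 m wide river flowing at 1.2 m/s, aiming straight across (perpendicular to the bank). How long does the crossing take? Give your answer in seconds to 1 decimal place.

The component of the kayak's velocity perpendicular to the bank is 1.9 m/s.
The flow acts along the bank and has no component across it.
Time = 348 / 1.900 = 183.158 s.

183.2 s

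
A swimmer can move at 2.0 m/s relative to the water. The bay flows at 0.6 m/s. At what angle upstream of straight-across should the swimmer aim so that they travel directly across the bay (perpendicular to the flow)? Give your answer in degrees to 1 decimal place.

17.5°

To cancel the current, the upstream component of the swimmer's velocity must equal the flow: 2.0 sin θ = 0.6.
sin θ = 0.6 / 2.0 = 0.3000.
θ = arcsin(0.3000) = 17.458°.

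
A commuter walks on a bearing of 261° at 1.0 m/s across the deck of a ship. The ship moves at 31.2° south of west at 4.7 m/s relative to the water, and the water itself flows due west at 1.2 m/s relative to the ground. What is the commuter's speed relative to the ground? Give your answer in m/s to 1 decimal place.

6.7 m/s

In east/north components (m/s): commuter relative to ship = (-0.988, -0.156); ship relative to water = (-4.020, -2.435); water relative to ground = (-1.200, 0.000).
Sum = (-6.208, -2.591) m/s.
Speed = |(-6.208, -2.591)| = 6.727 m/s.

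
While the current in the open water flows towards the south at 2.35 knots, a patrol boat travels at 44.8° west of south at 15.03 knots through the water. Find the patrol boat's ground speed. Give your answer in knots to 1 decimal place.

Taking east as x and north as y: velocity relative to the water = (-10.591, -10.665) knots; the water relative to ground = (0.000, -2.350) knots.
Velocity relative to ground = (-10.591, -10.665) + (0.000, -2.350) = (-10.591, -13.015) knots.
Speed = |(-10.591, -13.015)| = 16.779 knots.

16.8 knots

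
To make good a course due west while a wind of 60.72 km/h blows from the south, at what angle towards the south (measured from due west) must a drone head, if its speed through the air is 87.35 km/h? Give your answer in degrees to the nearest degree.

The wind pushes perpendicular to the desired track; the heading must have a component into the wind equal to 60.72 km/h: 87.35 sin θ = 60.72.
sin θ = 0.6951, so θ = 44.038°.

44°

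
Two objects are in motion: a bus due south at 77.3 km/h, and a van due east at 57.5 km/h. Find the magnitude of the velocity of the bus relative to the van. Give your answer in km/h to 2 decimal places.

Taking east as x and north as y: bus velocity = (0.000, -77.300) km/h; van velocity = (57.500, 0.000) km/h.
Velocity of bus relative to van = (0.000, -77.300) − (57.500, 0.000) = (-57.500, -77.300) km/h.
Magnitude = |(-57.500, -77.300)| = 96.341 km/h.

96.34 km/h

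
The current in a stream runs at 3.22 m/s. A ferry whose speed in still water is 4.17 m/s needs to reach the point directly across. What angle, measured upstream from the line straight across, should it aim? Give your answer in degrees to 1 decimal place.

To cancel the current, the upstream component of the ferry's velocity must equal the flow: 4.17 sin θ = 3.22.
sin θ = 3.22 / 4.17 = 0.7722.
θ = arcsin(0.7722) = 50.550°.

50.6°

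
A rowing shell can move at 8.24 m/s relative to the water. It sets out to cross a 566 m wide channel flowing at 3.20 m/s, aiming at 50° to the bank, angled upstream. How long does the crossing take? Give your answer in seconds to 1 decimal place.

The component of the rowing shell's velocity perpendicular to the bank is 8.24 × sin 50° = 6.312 m/s.
Only the cross-stream component determines the crossing time; the current contributes nothing perpendicular to the bank.
Time = 566 / 6.312 = 89.668 s.

89.7 s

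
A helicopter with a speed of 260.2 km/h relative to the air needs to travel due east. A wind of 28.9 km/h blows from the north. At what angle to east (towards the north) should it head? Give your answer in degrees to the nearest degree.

The wind pushes perpendicular to the desired track; the heading must have a component into the wind equal to 28.9 km/h: 260.2 sin θ = 28.9.
sin θ = 0.1111, so θ = 6.377°.

6°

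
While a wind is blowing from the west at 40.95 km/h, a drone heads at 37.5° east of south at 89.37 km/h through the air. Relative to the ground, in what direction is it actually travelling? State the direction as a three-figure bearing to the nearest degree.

Taking east as x and north as y: velocity relative to the air = (54.405, -70.902) km/h; the air relative to ground = (40.950, 0.000) km/h.
Velocity relative to ground = (54.405, -70.902) + (40.950, 0.000) = (95.355, -70.902) km/h.
Bearing = atan2(95.36, -70.90) = 126.63° clockwise from north.

127°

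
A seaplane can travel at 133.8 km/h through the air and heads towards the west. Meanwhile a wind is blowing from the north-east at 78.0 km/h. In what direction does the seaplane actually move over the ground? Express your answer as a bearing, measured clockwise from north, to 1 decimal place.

Taking east as x and north as y: velocity relative to the air = (-133.800, 0.000) km/h; the air relative to ground = (-55.154, -55.154) km/h.
Velocity relative to ground = (-133.800, 0.000) + (-55.154, -55.154) = (-188.954, -55.154) km/h.
Bearing = atan2(-188.95, -55.15) = 253.73° clockwise from north.

253.7°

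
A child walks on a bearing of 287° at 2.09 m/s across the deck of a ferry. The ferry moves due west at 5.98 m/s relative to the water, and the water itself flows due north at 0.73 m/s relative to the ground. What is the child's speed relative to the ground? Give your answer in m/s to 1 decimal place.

8.1 m/s

In east/north components (m/s): child relative to ferry = (-1.999, 0.611); ferry relative to water = (-5.980, 0.000); water relative to ground = (0.000, 0.730).
Sum = (-7.979, 1.341) m/s.
Speed = |(-7.979, 1.341)| = 8.091 m/s.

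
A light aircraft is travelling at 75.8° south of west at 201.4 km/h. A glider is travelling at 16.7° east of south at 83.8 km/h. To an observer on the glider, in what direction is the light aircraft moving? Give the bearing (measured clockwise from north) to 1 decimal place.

Taking east as x and north as y: light aircraft velocity = (-49.405, -195.246) km/h; glider velocity = (24.081, -80.266) km/h.
Velocity of light aircraft relative to glider = (-49.405, -195.246) − (24.081, -80.266) = (-73.486, -114.981) km/h.
Bearing = atan2(-73.49, -114.98) = 212.58° clockwise from north.

212.6°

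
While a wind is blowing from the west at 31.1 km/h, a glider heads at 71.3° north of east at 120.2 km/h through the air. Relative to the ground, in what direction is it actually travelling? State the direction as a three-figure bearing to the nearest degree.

031°

Taking east as x and north as y: velocity relative to the air = (38.538, 113.855) km/h; the air relative to ground = (31.100, 0.000) km/h.
Velocity relative to ground = (38.538, 113.855) + (31.100, 0.000) = (69.638, 113.855) km/h.
Bearing = atan2(69.64, 113.85) = 31.45° clockwise from north.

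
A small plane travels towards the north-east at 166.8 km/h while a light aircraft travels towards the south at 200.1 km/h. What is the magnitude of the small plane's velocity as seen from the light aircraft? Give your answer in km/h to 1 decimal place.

Taking east as x and north as y: small plane velocity = (117.945, 117.945) km/h; light aircraft velocity = (0.000, -200.100) km/h.
Velocity of small plane relative to light aircraft = (117.945, 117.945) − (0.000, -200.100) = (117.945, 318.045) km/h.
Magnitude = |(117.945, 318.045)| = 339.211 km/h.

339.2 km/h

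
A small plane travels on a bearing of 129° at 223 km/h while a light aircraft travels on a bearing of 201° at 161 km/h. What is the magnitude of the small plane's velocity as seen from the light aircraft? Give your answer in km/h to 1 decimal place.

231.2 km/h

Taking east as x and north as y: small plane velocity = (173.304, -140.338) km/h; light aircraft velocity = (-57.697, -150.306) km/h.
Velocity of small plane relative to light aircraft = (173.304, -140.338) − (-57.697, -150.306) = (231.001, 9.968) km/h.
Magnitude = |(231.001, 9.968)| = 231.216 km/h.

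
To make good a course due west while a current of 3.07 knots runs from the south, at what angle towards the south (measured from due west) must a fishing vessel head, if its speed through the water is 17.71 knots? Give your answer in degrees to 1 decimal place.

The current pushes perpendicular to the desired track; the heading must have a component into the current equal to 3.07 knots: 17.71 sin θ = 3.07.
sin θ = 0.1733, so θ = 9.983°.

10.0°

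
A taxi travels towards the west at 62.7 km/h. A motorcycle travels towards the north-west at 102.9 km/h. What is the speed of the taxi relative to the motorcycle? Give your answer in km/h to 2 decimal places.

Taking east as x and north as y: taxi velocity = (-62.700, 0.000) km/h; motorcycle velocity = (-72.761, 72.761) km/h.
Velocity of taxi relative to motorcycle = (-62.700, 0.000) − (-72.761, 72.761) = (10.061, -72.761) km/h.
Magnitude = |(10.061, -72.761)| = 73.454 km/h.

73.45 km/h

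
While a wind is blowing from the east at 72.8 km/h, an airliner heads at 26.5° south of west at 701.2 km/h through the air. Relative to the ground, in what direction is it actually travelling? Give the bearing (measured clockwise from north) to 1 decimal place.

Taking east as x and north as y: velocity relative to the air = (-627.528, -312.874) km/h; the air relative to ground = (-72.800, 0.000) km/h.
Velocity relative to ground = (-627.528, -312.874) + (-72.800, 0.000) = (-700.328, -312.874) km/h.
Bearing = atan2(-700.33, -312.87) = 245.93° clockwise from north.

245.9°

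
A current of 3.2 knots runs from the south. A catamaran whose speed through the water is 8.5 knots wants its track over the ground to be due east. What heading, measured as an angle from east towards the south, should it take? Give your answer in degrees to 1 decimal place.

22.1°

The current pushes perpendicular to the desired track; the heading must have a component into the current equal to 3.2 knots: 8.5 sin θ = 3.2.
sin θ = 0.3765, so θ = 22.115°.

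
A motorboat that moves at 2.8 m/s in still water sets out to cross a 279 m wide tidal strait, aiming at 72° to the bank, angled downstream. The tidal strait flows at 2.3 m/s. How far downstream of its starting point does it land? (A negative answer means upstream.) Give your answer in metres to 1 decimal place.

331.6 m

Perpendicular speed = 2.663 m/s; crossing time = 279 / 2.663 = 104.771 s.
Net downstream speed = 3.165 m/s.
Drift = 3.165 × 104.771 = 331.625 m (downstream).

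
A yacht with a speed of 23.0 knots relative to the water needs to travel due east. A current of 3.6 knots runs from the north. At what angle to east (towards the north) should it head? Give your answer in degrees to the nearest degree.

The current pushes perpendicular to the desired track; the heading must have a component into the current equal to 3.6 knots: 23.0 sin θ = 3.6.
sin θ = 0.1565, so θ = 9.005°.

9°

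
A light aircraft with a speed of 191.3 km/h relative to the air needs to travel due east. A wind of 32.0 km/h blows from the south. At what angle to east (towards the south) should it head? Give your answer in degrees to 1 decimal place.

The wind pushes perpendicular to the desired track; the heading must have a component into the wind equal to 32.0 km/h: 191.3 sin θ = 32.0.
sin θ = 0.1673, so θ = 9.630°.

9.6°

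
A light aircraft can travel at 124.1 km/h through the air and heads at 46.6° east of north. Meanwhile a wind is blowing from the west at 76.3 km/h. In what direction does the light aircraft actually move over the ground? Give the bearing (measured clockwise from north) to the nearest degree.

Taking east as x and north as y: velocity relative to the air = (90.168, 85.268) km/h; the air relative to ground = (76.300, 0.000) km/h.
Velocity relative to ground = (90.168, 85.268) + (76.300, 0.000) = (166.468, 85.268) km/h.
Bearing = atan2(166.47, 85.27) = 62.88° clockwise from north.

063°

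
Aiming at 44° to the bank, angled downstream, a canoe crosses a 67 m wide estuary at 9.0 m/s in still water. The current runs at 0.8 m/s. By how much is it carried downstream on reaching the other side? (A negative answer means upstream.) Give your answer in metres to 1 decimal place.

Perpendicular speed = 6.252 m/s; crossing time = 67 / 6.252 = 10.717 s.
Net downstream speed = 7.274 m/s.
Drift = 7.274 × 10.717 = 77.954 m (downstream).

78.0 m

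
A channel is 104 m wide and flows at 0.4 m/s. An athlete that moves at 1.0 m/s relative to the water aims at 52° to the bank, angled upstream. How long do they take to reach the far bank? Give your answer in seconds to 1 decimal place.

132.0 s

The component of the athlete's velocity perpendicular to the bank is 1.0 × sin 52° = 0.788 m/s.
The current is parallel to the bank, so it does not affect the crossing time.
Time = 104 / 0.788 = 131.978 s.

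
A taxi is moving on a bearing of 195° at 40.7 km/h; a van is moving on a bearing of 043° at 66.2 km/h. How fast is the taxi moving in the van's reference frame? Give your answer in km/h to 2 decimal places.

Taking east as x and north as y: taxi velocity = (-10.534, -39.313) km/h; van velocity = (45.148, 48.416) km/h.
Velocity of taxi relative to van = (-10.534, -39.313) − (45.148, 48.416) = (-55.682, -87.729) km/h.
Magnitude = |(-55.682, -87.729)| = 103.908 km/h.

103.91 km/h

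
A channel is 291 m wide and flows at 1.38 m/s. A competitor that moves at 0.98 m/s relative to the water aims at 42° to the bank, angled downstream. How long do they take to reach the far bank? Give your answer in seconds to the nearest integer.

The component of the competitor's velocity perpendicular to the bank is 0.98 × sin 42° = 0.656 m/s.
Only the cross-stream component determines the crossing time; the current contributes nothing perpendicular to the bank.
Time = 291 / 0.656 = 443.768 s.

444 s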